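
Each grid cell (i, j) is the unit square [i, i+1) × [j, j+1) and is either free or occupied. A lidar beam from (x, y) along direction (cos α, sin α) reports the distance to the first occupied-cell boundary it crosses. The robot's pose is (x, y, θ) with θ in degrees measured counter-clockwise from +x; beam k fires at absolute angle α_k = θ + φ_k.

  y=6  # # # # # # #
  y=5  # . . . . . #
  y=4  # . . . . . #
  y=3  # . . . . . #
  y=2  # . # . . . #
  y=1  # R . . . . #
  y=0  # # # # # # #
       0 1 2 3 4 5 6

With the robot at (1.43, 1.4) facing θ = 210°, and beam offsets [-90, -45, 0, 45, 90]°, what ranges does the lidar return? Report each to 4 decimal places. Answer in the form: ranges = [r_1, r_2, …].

ranges = [0.8600, 0.4452, 0.4965, 0.4141, 0.4619]

beam 1: φ=-90°, α=120°
  dir = (cos 120°, sin 120°) = (-0.5000, 0.8660); from cell (1,1)
  next x-line at t=0.8600, next y-line at t=0.6928; Δt_x=2.0000, Δt_y=1.1547
    y: enter (1,2) at t=0.6928
    x: enter (0,2) at t=0.8600 ← occupied
  → r_1 = 0.8600
beam 2: φ=-45°, α=165°
  dir = (cos 165°, sin 165°) = (-0.9659, 0.2588); from cell (1,1)
  next x-line at t=0.4452, next y-line at t=2.3182; Δt_x=1.0353, Δt_y=3.8637
    x: enter (0,1) at t=0.4452 ← occupied
  → r_2 = 0.4452
beam 3: φ=0°, α=210°
  dir = (cos 210°, sin 210°) = (-0.8660, -0.5000); from cell (1,1)
  next x-line at t=0.4965, next y-line at t=0.8000; Δt_x=1.1547, Δt_y=2.0000
    x: enter (0,1) at t=0.4965 ← occupied
  → r_3 = 0.4965
beam 4: φ=45°, α=255°
  dir = (cos 255°, sin 255°) = (-0.2588, -0.9659); from cell (1,1)
  next x-line at t=1.6614, next y-line at t=0.4141; Δt_x=3.8637, Δt_y=1.0353
    y: enter (1,0) at t=0.4141 ← occupied
  → r_4 = 0.4141
beam 5: φ=90°, α=300°
  dir = (cos 300°, sin 300°) = (0.5000, -0.8660); from cell (1,1)
  next x-line at t=1.1400, next y-line at t=0.4619; Δt_x=2.0000, Δt_y=1.1547
    y: enter (1,0) at t=0.4619 ← occupied
  → r_5 = 0.4619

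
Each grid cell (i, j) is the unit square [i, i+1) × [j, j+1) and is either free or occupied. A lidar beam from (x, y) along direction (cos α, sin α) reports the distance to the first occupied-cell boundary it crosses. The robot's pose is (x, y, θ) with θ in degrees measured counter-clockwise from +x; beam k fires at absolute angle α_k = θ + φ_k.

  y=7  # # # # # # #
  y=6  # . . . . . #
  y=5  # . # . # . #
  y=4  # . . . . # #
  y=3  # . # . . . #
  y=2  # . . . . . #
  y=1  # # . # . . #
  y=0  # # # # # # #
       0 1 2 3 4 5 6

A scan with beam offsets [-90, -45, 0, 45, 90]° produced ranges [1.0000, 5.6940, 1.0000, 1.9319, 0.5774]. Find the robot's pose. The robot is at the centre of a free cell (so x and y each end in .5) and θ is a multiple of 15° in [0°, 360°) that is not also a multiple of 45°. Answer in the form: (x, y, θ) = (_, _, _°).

(x, y, θ) = (3.5, 6.5, 330°)

The pose lattice has 24·16 = 384 candidates. Test each by forward raycasting.
  (3.5, 5.5, 30°): beam 1 = 5.0000 ≠ 1.0000 ✗
  (5.5, 3.5, 255°): beam 1 = 4.6587 ≠ 1.0000 ✗
  (2.5, 6.5, 255°): beam 1 = 1.5529 ≠ 1.0000 ✗
  …
  (3.5, 6.5, 330°): r_1=1.0000, r_2=5.6940, r_3=1.0000, r_4=1.9319, r_5=0.5774 — all match ✓
Unique over the lattice → pose = (3.5, 6.5, 330°).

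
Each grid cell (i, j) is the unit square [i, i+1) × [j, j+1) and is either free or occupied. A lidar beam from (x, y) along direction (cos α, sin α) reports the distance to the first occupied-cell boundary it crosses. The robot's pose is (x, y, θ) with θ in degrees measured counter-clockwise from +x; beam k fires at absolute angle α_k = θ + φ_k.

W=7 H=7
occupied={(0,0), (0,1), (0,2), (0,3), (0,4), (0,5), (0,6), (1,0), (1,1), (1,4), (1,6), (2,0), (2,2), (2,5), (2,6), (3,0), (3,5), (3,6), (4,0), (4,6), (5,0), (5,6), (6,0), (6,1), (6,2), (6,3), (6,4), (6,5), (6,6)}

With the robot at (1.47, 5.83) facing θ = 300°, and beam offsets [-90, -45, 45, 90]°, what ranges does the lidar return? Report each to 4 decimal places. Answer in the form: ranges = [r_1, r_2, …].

beam 1: φ=-90°, α=210°
  d=(-0.8660,-0.5000)  start (1,5)  tX=0.5427 tY=1.6600  stride 1/|dx|=1.1547 1/|dy|=2.0000
    cross x-line → (0,5), t=0.5427 (wall)
  → r_1 = 0.5427
beam 2: φ=-45°, α=255°
  d=(-0.2588,-0.9659)  start (1,5)  tX=1.8159 tY=0.8593  stride 1/|dx|=3.8637 1/|dy|=1.0353
    cross y-line → (1,4), t=0.8593 (wall)
  → r_2 = 0.8593
beam 3: φ=45°, α=345°
  d=(0.9659,-0.2588)  start (1,5)  tX=0.5487 tY=3.2069  stride 1/|dx|=1.0353 1/|dy|=3.8637
    cross x-line → (2,5), t=0.5487 (wall)
  → r_3 = 0.5487
beam 4: φ=90°, α=30°
  d=(0.8660,0.5000)  start (1,5)  tX=0.6120 tY=0.3400  stride 1/|dx|=1.1547 1/|dy|=2.0000
    cross y-line → (1,6), t=0.3400 (wall)
  → r_4 = 0.3400

ranges = [0.5427, 0.8593, 0.5487, 0.3400]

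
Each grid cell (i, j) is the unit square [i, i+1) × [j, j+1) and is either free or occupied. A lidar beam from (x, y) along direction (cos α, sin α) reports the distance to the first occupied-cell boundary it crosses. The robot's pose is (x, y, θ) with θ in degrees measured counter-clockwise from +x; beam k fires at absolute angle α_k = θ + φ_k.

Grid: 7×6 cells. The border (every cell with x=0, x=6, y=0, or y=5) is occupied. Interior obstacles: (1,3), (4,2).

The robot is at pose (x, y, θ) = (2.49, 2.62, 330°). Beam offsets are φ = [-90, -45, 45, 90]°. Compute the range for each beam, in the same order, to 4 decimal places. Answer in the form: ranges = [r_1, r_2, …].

beam 1: φ=-90°, α=240°
  dir = (cos 240°, sin 240°) = (-0.5000, -0.8660); from cell (2,2)
  next x-line at t=0.9800, next y-line at t=0.7159; Δt_x=2.0000, Δt_y=1.1547
    y: enter (2,1) at t=0.7159
    x: enter (1,1) at t=0.9800
    y: enter (1,0) at t=1.8706 ← occupied
  → r_1 = 1.8706
beam 2: φ=-45°, α=285°
  dir = (cos 285°, sin 285°) = (0.2588, -0.9659); from cell (2,2)
  next x-line at t=1.9705, next y-line at t=0.6419; Δt_x=3.8637, Δt_y=1.0353
    y: enter (2,1) at t=0.6419
    y: enter (2,0) at t=1.6771 ← occupied
  → r_2 = 1.6771
beam 3: φ=45°, α=15°
  dir = (cos 15°, sin 15°) = (0.9659, 0.2588); from cell (2,2)
  next x-line at t=0.5280, next y-line at t=1.4682; Δt_x=1.0353, Δt_y=3.8637
    x: enter (3,2) at t=0.5280
    y: enter (3,3) at t=1.4682
    x: enter (4,3) at t=1.5633
    x: enter (5,3) at t=2.5985
    x: enter (6,3) at t=3.6338 ← occupied
  → r_3 = 3.6338
beam 4: φ=90°, α=60°
  dir = (cos 60°, sin 60°) = (0.5000, 0.8660); from cell (2,2)
  next x-line at t=1.0200, next y-line at t=0.4388; Δt_x=2.0000, Δt_y=1.1547
    y: enter (2,3) at t=0.4388
    x: enter (3,3) at t=1.0200
    y: enter (3,4) at t=1.5935
    y: enter (3,5) at t=2.7482 ← occupied
  → r_4 = 2.7482

ranges = [1.8706, 1.6771, 3.6338, 2.7482]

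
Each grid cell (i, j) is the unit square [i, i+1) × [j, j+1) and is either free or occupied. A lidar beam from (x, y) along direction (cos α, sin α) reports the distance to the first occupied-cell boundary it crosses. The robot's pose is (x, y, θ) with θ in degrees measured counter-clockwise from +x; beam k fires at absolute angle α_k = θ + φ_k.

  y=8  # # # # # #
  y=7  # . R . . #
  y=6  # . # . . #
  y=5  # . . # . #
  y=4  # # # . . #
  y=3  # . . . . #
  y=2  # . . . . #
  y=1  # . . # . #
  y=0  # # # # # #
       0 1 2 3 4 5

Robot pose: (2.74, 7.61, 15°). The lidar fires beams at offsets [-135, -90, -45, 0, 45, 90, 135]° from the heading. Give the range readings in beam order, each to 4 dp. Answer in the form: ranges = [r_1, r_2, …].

beam 1: φ=-135°, α=240°
  cosα=-0.5000 sinα=-0.8660 | (2,7) | tMaxX 1.4800 tMaxY 0.7044 | tΔX 2.0000 tΔY 1.1547
    t=0.7044 [y] (2,6) — stop
  → r_1 = 0.7044
beam 2: φ=-90°, α=285°
  cosα=0.2588 sinα=-0.9659 | (2,7) | tMaxX 1.0046 tMaxY 0.6315 | tΔX 3.8637 tΔY 1.0353
    t=0.6315 [y] (2,6) — stop
  → r_2 = 0.6315
beam 3: φ=-45°, α=330°
  cosα=0.8660 sinα=-0.5000 | (2,7) | tMaxX 0.3002 tMaxY 1.2200 | tΔX 1.1547 tΔY 2.0000
    t=0.3002 [x] (3,7)
    t=1.2200 [y] (3,6)
    t=1.4549 [x] (4,6)
    t=2.6096 [x] (5,6) — stop
  → r_3 = 2.6096
beam 4: φ=0°, α=15°
  cosα=0.9659 sinα=0.2588 | (2,7) | tMaxX 0.2692 tMaxY 1.5068 | tΔX 1.0353 tΔY 3.8637
    t=0.2692 [x] (3,7)
    t=1.3044 [x] (4,7)
    t=1.5068 [y] (4,8) — stop
  → r_4 = 1.5068
beam 5: φ=45°, α=60°
  cosα=0.5000 sinα=0.8660 | (2,7) | tMaxX 0.5200 tMaxY 0.4503 | tΔX 2.0000 tΔY 1.1547
    t=0.4503 [y] (2,8) — stop
  → r_5 = 0.4503
beam 6: φ=90°, α=105°
  cosα=-0.2588 sinα=0.9659 | (2,7) | tMaxX 2.8591 tMaxY 0.4038 | tΔX 3.8637 tΔY 1.0353
    t=0.4038 [y] (2,8) — stop
  → r_6 = 0.4038
beam 7: φ=135°, α=150°
  cosα=-0.8660 sinα=0.5000 | (2,7) | tMaxX 0.8545 tMaxY 0.7800 | tΔX 1.1547 tΔY 2.0000
    t=0.7800 [y] (2,8) — stop
  → r_7 = 0.7800

ranges = [0.7044, 0.6315, 2.6096, 1.5068, 0.4503, 0.4038, 0.7800]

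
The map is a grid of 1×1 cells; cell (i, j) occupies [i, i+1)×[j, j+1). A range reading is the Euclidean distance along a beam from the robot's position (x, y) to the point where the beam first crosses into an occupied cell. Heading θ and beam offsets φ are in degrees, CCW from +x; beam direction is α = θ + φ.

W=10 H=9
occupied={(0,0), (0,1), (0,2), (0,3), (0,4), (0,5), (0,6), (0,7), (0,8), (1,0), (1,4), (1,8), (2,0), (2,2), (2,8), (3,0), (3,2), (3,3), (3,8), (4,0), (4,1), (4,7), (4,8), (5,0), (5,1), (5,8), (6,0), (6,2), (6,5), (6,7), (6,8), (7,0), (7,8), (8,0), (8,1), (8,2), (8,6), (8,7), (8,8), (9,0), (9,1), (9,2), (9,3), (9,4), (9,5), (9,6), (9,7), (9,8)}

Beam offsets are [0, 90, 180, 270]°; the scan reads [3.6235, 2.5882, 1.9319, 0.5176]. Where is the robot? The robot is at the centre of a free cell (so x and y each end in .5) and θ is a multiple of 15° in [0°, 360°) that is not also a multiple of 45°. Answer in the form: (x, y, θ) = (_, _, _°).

(x, y, θ) = (4.5, 6.5, 165°)

Enumerate (i+0.5, j+0.5, θ) over the 42 free cells and 16 admissible headings. For each, cast all 4 beams and compare to the given ranges.
  (6.5, 4.5, 195°): beam 1 = 2.5882 ≠ 3.6235 ✗
  (7.5, 7.5, 165°): beam 1 = 0.5176 ≠ 3.6235 ✗
  (5.5, 5.5, 330°): beam 1 = 0.5774 ≠ 3.6235 ✗
  …
  (4.5, 6.5, 165°): r_1=3.6235, r_2=2.5882, r_3=1.9319, r_4=0.5176 — all match ✓
No second candidate reproduces the full scan.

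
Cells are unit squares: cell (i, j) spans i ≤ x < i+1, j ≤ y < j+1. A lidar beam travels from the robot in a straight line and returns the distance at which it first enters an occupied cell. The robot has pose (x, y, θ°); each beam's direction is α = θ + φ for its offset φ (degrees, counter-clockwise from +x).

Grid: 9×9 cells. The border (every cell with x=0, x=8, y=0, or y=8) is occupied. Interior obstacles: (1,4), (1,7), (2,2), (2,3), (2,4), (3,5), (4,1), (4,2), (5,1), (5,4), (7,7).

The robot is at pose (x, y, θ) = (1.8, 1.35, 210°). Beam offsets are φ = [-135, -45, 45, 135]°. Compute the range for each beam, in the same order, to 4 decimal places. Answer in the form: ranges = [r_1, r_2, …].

beam 1: φ=-135°, α=75°
  dir = (cos 75°, sin 75°) = (0.2588, 0.9659); from cell (1,1)
  next x-line at t=0.7727, next y-line at t=0.6729; Δt_x=3.8637, Δt_y=1.0353
    y: enter (1,2) at t=0.6729
    x: enter (2,2) at t=0.7727 ← occupied
  → r_1 = 0.7727
beam 2: φ=-45°, α=165°
  dir = (cos 165°, sin 165°) = (-0.9659, 0.2588); from cell (1,1)
  next x-line at t=0.8282, next y-line at t=2.5114; Δt_x=1.0353, Δt_y=3.8637
    x: enter (0,1) at t=0.8282 ← occupied
  → r_2 = 0.8282
beam 3: φ=45°, α=255°
  dir = (cos 255°, sin 255°) = (-0.2588, -0.9659); from cell (1,1)
  next x-line at t=3.0910, next y-line at t=0.3623; Δt_x=3.8637, Δt_y=1.0353
    y: enter (1,0) at t=0.3623 ← occupied
  → r_3 = 0.3623
beam 4: φ=135°, α=345°
  dir = (cos 345°, sin 345°) = (0.9659, -0.2588); from cell (1,1)
  next x-line at t=0.2071, next y-line at t=1.3523; Δt_x=1.0353, Δt_y=3.8637
    x: enter (2,1) at t=0.2071
    x: enter (3,1) at t=1.2423
    y: enter (3,0) at t=1.3523 ← occupied
  → r_4 = 1.3523

ranges = [0.7727, 0.8282, 0.3623, 1.3523]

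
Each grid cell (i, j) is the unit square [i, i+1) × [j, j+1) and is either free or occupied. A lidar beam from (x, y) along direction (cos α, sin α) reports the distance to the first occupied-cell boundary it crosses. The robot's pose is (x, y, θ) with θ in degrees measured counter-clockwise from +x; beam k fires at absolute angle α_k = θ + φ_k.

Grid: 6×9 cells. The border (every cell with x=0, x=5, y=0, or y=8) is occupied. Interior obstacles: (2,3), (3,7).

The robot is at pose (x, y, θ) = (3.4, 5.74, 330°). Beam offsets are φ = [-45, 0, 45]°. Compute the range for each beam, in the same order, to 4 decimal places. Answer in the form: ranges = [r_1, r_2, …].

ranges = [4.9072, 1.8475, 1.6564]

beam 1: φ=-45°, α=285°
  direction (0.2588, -0.9659); cell (3,5); t to first gridline: x 2.3182, y 0.7661 (then +3.8637 / +1.0353)
    (3,4) via y @ 0.7661
    (3,3) via y @ 1.8014
    (4,3) via x @ 2.3182
    (4,2) via y @ 2.8367
    (4,1) via y @ 3.8719
    (4,0) via y @ 4.9072  # hit
  → r_1 = 4.9072
beam 2: φ=0°, α=330°
  direction (0.8660, -0.5000); cell (3,5); t to first gridline: x 0.6928, y 1.4800 (then +1.1547 / +2.0000)
    (4,5) via x @ 0.6928
    (4,4) via y @ 1.4800
    (5,4) via x @ 1.8475  # hit
  → r_2 = 1.8475
beam 3: φ=45°, α=15°
  direction (0.9659, 0.2588); cell (3,5); t to first gridline: x 0.6212, y 1.0046 (then +1.0353 / +3.8637)
    (4,5) via x @ 0.6212
    (4,6) via y @ 1.0046
    (5,6) via x @ 1.6564  # hit
  → r_3 = 1.6564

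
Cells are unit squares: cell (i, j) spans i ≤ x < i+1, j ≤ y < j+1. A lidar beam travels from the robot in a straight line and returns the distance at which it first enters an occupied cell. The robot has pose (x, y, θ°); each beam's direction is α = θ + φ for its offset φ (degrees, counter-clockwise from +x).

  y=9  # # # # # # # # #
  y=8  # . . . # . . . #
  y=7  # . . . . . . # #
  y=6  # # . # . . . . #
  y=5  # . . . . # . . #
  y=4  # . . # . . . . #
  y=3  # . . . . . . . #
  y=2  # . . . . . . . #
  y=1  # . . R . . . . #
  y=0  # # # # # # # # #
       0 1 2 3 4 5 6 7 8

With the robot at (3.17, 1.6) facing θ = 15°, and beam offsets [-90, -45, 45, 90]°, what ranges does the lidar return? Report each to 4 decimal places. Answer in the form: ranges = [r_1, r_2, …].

ranges = [0.6212, 1.2000, 3.9260, 4.5552]

beam 1: φ=-90°, α=285°
  d=(0.2588,-0.9659)  start (3,1)  tX=3.2069 tY=0.6212  stride 1/|dx|=3.8637 1/|dy|=1.0353
    cross y-line → (3,0), t=0.6212 (wall)
  → r_1 = 0.6212
beam 2: φ=-45°, α=330°
  d=(0.8660,-0.5000)  start (3,1)  tX=0.9584 tY=1.2000  stride 1/|dx|=1.1547 1/|dy|=2.0000
    cross x-line → (4,1), t=0.9584
    cross y-line → (4,0), t=1.2000 (wall)
  → r_2 = 1.2000
beam 3: φ=45°, α=60°
  d=(0.5000,0.8660)  start (3,1)  tX=1.6600 tY=0.4619  stride 1/|dx|=2.0000 1/|dy|=1.1547
    cross y-line → (3,2), t=0.4619
    cross y-line → (3,3), t=1.6166
    cross x-line → (4,3), t=1.6600
    cross y-line → (4,4), t=2.7713
    cross x-line → (5,4), t=3.6600
    cross y-line → (5,5), t=3.9260 (wall)
  → r_3 = 3.9260
beam 4: φ=90°, α=105°
  d=(-0.2588,0.9659)  start (3,1)  tX=0.6568 tY=0.4141  stride 1/|dx|=3.8637 1/|dy|=1.0353
    cross y-line → (3,2), t=0.4141
    cross x-line → (2,2), t=0.6568
    cross y-line → (2,3), t=1.4494
    cross y-line → (2,4), t=2.4847
    cross y-line → (2,5), t=3.5199
    cross x-line → (1,5), t=4.5205
    cross y-line → (1,6), t=4.5552 (wall)
  → r_4 = 4.5552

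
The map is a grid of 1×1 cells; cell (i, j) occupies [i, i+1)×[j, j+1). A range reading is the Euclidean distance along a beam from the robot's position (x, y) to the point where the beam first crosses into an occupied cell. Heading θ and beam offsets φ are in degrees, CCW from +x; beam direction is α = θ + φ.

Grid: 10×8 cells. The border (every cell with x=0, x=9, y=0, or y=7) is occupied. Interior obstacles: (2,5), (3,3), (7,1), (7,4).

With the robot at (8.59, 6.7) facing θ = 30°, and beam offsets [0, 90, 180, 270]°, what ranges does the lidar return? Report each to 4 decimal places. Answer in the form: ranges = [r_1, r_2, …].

ranges = [0.4734, 0.3464, 5.4000, 0.8200]

beam 1: φ=0°, α=30°
  d=(0.8660,0.5000)  start (8,6)  tX=0.4734 tY=0.6000  stride 1/|dx|=1.1547 1/|dy|=2.0000
    cross x-line → (9,6), t=0.4734 (wall)
  → r_1 = 0.4734
beam 2: φ=90°, α=120°
  d=(-0.5000,0.8660)  start (8,6)  tX=1.1800 tY=0.3464  stride 1/|dx|=2.0000 1/|dy|=1.1547
    cross y-line → (8,7), t=0.3464 (wall)
  → r_2 = 0.3464
beam 3: φ=180°, α=210°
  d=(-0.8660,-0.5000)  start (8,6)  tX=0.6813 tY=1.4000  stride 1/|dx|=1.1547 1/|dy|=2.0000
    cross x-line → (7,6), t=0.6813
    cross y-line → (7,5), t=1.4000
    cross x-line → (6,5), t=1.8360
    cross x-line → (5,5), t=2.9907
    cross y-line → (5,4), t=3.4000
    cross x-line → (4,4), t=4.1454
    cross x-line → (3,4), t=5.3001
    cross y-line → (3,3), t=5.4000 (wall)
  → r_3 = 5.4000
beam 4: φ=270°, α=300°
  d=(0.5000,-0.8660)  start (8,6)  tX=0.8200 tY=0.8083  stride 1/|dx|=2.0000 1/|dy|=1.1547
    cross y-line → (8,5), t=0.8083
    cross x-line → (9,5), t=0.8200 (wall)
  → r_4 = 0.8200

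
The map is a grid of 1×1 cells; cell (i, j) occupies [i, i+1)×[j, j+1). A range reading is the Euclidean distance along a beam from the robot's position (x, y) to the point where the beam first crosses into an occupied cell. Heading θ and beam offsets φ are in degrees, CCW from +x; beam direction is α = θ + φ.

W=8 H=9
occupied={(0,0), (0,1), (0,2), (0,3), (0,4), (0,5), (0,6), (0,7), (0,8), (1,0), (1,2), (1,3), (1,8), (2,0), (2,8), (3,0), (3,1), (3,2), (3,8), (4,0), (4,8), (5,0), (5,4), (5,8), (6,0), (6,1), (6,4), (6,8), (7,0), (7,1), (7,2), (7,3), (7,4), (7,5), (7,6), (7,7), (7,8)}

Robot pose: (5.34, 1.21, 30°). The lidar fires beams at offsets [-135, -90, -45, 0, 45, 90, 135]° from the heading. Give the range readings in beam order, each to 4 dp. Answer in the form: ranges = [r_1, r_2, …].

beam 1: φ=-135°, α=255°
  dir = (cos 255°, sin 255°) = (-0.2588, -0.9659); from cell (5,1)
  next x-line at t=1.3137, next y-line at t=0.2174; Δt_x=3.8637, Δt_y=1.0353
    y: enter (5,0) at t=0.2174 ← occupied
  → r_1 = 0.2174
beam 2: φ=-90°, α=300°
  dir = (cos 300°, sin 300°) = (0.5000, -0.8660); from cell (5,1)
  next x-line at t=1.3200, next y-line at t=0.2425; Δt_x=2.0000, Δt_y=1.1547
    y: enter (5,0) at t=0.2425 ← occupied
  → r_2 = 0.2425
beam 3: φ=-45°, α=345°
  dir = (cos 345°, sin 345°) = (0.9659, -0.2588); from cell (5,1)
  next x-line at t=0.6833, next y-line at t=0.8114; Δt_x=1.0353, Δt_y=3.8637
    x: enter (6,1) at t=0.6833 ← occupied
  → r_3 = 0.6833
beam 4: φ=0°, α=30°
  dir = (cos 30°, sin 30°) = (0.8660, 0.5000); from cell (5,1)
  next x-line at t=0.7621, next y-line at t=1.5800; Δt_x=1.1547, Δt_y=2.0000
    x: enter (6,1) at t=0.7621 ← occupied
  → r_4 = 0.7621
beam 5: φ=45°, α=75°
  dir = (cos 75°, sin 75°) = (0.2588, 0.9659); from cell (5,1)
  next x-line at t=2.5500, next y-line at t=0.8179; Δt_x=3.8637, Δt_y=1.0353
    y: enter (5,2) at t=0.8179
    y: enter (5,3) at t=1.8531
    x: enter (6,3) at t=2.5500
    y: enter (6,4) at t=2.8884 ← occupied
  → r_5 = 2.8884
beam 6: φ=90°, α=120°
  dir = (cos 120°, sin 120°) = (-0.5000, 0.8660); from cell (5,1)
  next x-line at t=0.6800, next y-line at t=0.9122; Δt_x=2.0000, Δt_y=1.1547
    x: enter (4,1) at t=0.6800
    y: enter (4,2) at t=0.9122
    y: enter (4,3) at t=2.0669
    x: enter (3,3) at t=2.6800
    y: enter (3,4) at t=3.2216
    y: enter (3,5) at t=4.3763
    x: enter (2,5) at t=4.6800
    y: enter (2,6) at t=5.5310
    x: enter (1,6) at t=6.6800
    y: enter (1,7) at t=6.6857
    y: enter (1,8) at t=7.8404 ← occupied
  → r_6 = 7.8404
beam 7: φ=135°, α=165°
  dir = (cos 165°, sin 165°) = (-0.9659, 0.2588); from cell (5,1)
  next x-line at t=0.3520, next y-line at t=3.0523; Δt_x=1.0353, Δt_y=3.8637
    x: enter (4,1) at t=0.3520
    x: enter (3,1) at t=1.3873 ← occupied
  → r_7 = 1.3873

ranges = [0.2174, 0.2425, 0.6833, 0.7621, 2.8884, 7.8404, 1.3873]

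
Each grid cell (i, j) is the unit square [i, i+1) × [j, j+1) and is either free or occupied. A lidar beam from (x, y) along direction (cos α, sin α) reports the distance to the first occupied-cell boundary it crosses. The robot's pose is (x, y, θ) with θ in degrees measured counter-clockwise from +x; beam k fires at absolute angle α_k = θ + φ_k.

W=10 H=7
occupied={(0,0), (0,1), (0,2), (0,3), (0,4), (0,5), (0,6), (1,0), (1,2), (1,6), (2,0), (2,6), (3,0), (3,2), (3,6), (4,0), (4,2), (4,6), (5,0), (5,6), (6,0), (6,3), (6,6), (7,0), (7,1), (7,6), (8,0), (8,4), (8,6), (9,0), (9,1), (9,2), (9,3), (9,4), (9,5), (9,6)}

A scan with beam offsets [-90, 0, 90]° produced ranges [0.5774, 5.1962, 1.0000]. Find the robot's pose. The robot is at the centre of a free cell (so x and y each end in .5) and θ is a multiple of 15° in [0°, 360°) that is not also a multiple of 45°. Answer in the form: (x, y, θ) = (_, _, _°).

The pose lattice has 34·16 = 544 candidates. Test each by forward raycasting.
  (1.5, 3.5, 345°): beam 1 = 0.5176 ≠ 0.5774 ✗
  (5.5, 2.5, 165°): beam 1 = 3.6235 ≠ 0.5774 ✗
  (2.5, 4.5, 30°): beam 1 = 1.7321 ≠ 0.5774 ✗
  …
  (6.5, 1.5, 120°): r_1=0.5774, r_2=5.1962, r_3=1.0000 — all match ✓
Only this pose fits every beam.

(x, y, θ) = (6.5, 1.5, 120°)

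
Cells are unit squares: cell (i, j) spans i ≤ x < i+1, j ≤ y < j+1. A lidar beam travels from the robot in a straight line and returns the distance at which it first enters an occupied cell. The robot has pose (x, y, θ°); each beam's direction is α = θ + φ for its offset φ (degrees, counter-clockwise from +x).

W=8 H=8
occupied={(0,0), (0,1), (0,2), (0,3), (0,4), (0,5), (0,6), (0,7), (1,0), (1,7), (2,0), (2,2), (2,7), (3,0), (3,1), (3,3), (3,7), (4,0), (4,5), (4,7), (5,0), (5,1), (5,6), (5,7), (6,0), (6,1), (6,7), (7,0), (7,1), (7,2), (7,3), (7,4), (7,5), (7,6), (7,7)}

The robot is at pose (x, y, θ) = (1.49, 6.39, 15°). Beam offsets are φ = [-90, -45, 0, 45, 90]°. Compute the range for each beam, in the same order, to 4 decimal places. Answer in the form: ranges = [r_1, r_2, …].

beam 1: φ=-90°, α=285°
  dir = (cos 285°, sin 285°) = (0.2588, -0.9659); from cell (1,6)
  next x-line at t=1.9705, next y-line at t=0.4038; Δt_x=3.8637, Δt_y=1.0353
    y: enter (1,5) at t=0.4038
    y: enter (1,4) at t=1.4390
    x: enter (2,4) at t=1.9705
    y: enter (2,3) at t=2.4743
    y: enter (2,2) at t=3.5096 ← occupied
  → r_1 = 3.5096
beam 2: φ=-45°, α=330°
  dir = (cos 330°, sin 330°) = (0.8660, -0.5000); from cell (1,6)
  next x-line at t=0.5889, next y-line at t=0.7800; Δt_x=1.1547, Δt_y=2.0000
    x: enter (2,6) at t=0.5889
    y: enter (2,5) at t=0.7800
    x: enter (3,5) at t=1.7436
    y: enter (3,4) at t=2.7800
    x: enter (4,4) at t=2.8983
    x: enter (5,4) at t=4.0530
    y: enter (5,3) at t=4.7800
    x: enter (6,3) at t=5.2077
    x: enter (7,3) at t=6.3624 ← occupied
  → r_2 = 6.3624
beam 3: φ=0°, α=15°
  dir = (cos 15°, sin 15°) = (0.9659, 0.2588); from cell (1,6)
  next x-line at t=0.5280, next y-line at t=2.3569; Δt_x=1.0353, Δt_y=3.8637
    x: enter (2,6) at t=0.5280
    x: enter (3,6) at t=1.5633
    y: enter (3,7) at t=2.3569 ← occupied
  → r_3 = 2.3569
beam 4: φ=45°, α=60°
  dir = (cos 60°, sin 60°) = (0.5000, 0.8660); from cell (1,6)
  next x-line at t=1.0200, next y-line at t=0.7044; Δt_x=2.0000, Δt_y=1.1547
    y: enter (1,7) at t=0.7044 ← occupied
  → r_4 = 0.7044
beam 5: φ=90°, α=105°
  dir = (cos 105°, sin 105°) = (-0.2588, 0.9659); from cell (1,6)
  next x-line at t=1.8932, next y-line at t=0.6315; Δt_x=3.8637, Δt_y=1.0353
    y: enter (1,7) at t=0.6315 ← occupied
  → r_5 = 0.6315

ranges = [3.5096, 6.3624, 2.3569, 0.7044, 0.6315]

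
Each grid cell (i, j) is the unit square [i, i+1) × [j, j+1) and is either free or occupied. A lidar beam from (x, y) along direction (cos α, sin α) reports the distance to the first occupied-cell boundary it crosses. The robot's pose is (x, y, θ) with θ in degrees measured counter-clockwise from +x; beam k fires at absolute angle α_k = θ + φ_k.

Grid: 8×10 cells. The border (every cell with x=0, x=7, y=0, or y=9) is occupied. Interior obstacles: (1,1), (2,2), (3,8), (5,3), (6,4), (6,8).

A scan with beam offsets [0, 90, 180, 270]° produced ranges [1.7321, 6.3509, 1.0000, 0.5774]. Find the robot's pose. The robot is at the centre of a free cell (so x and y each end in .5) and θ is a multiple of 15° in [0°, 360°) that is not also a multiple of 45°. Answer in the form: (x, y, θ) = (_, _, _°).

Candidates: 42 free-cell centres × 16 headings = 672 poses. Raycast each; keep the one whose scan matches to 4 dp.
  (2.5, 3.5, 285°): beam 1 = 0.5176 ≠ 1.7321 ✗
  (4.5, 4.5, 105°): beam 1 = 3.6235 ≠ 1.7321 ✗
  (1.5, 6.5, 345°): beam 1 = 5.6940 ≠ 1.7321 ✗
  …
  (1.5, 4.5, 300°): r_1=1.7321, r_2=6.3509, r_3=1.0000, r_4=0.5774 — all match ✓
Unique over the lattice → pose = (1.5, 4.5, 300°).

(x, y, θ) = (1.5, 4.5, 300°)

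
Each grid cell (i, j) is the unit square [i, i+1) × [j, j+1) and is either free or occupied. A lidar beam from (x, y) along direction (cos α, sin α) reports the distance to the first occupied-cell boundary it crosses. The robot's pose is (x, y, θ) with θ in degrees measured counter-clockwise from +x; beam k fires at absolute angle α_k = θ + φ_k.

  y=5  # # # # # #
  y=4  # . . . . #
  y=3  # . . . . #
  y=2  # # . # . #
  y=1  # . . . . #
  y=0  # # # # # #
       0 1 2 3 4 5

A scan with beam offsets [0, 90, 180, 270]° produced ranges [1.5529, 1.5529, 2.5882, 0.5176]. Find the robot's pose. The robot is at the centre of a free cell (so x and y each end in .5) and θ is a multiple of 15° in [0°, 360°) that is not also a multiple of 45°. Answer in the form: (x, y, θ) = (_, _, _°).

Enumerate (i+0.5, j+0.5, θ) over the 14 free cells and 16 admissible headings. For each, cast all 4 beams and compare to the given ranges.
  (1.5, 1.5, 330°): beam 1 = 1.0000 ≠ 1.5529 ✗
  (1.5, 4.5, 60°): beam 1 = 0.5774 ≠ 1.5529 ✗
  (4.5, 2.5, 195°): beam 1 = 0.5176 ≠ 1.5529 ✗
  (3.5, 3.5, 285°): beam 1 = 0.5176 ≠ 1.5529 ✗
  …
  (3.5, 3.5, 345°): r_1=1.5529, r_2=1.5529, r_3=2.5882, r_4=0.5176 — all match ✓
Unique over the lattice → pose = (3.5, 3.5, 345°).

(x, y, θ) = (3.5, 3.5, 345°)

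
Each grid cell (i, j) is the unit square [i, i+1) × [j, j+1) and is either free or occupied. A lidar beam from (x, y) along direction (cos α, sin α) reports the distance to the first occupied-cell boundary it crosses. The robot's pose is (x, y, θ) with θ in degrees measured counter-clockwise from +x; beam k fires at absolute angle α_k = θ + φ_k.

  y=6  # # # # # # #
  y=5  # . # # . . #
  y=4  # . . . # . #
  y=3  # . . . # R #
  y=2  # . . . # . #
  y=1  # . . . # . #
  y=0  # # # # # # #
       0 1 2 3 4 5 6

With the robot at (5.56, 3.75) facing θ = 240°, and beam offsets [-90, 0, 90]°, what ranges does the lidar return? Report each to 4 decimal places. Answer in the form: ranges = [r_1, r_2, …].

ranges = [0.6466, 1.1200, 0.5081]

beam 1: φ=-90°, α=150°
  cosα=-0.8660 sinα=0.5000 | (5,3) | tMaxX 0.6466 tMaxY 0.5000 | tΔX 1.1547 tΔY 2.0000
    t=0.5000 [y] (5,4)
    t=0.6466 [x] (4,4) — stop
  → r_1 = 0.6466
beam 2: φ=0°, α=240°
  cosα=-0.5000 sinα=-0.8660 | (5,3) | tMaxX 1.1200 tMaxY 0.8660 | tΔX 2.0000 tΔY 1.1547
    t=0.8660 [y] (5,2)
    t=1.1200 [x] (4,2) — stop
  → r_2 = 1.1200
beam 3: φ=90°, α=330°
  cosα=0.8660 sinα=-0.5000 | (5,3) | tMaxX 0.5081 tMaxY 1.5000 | tΔX 1.1547 tΔY 2.0000
    t=0.5081 [x] (6,3) — stop
  → r_3 = 0.5081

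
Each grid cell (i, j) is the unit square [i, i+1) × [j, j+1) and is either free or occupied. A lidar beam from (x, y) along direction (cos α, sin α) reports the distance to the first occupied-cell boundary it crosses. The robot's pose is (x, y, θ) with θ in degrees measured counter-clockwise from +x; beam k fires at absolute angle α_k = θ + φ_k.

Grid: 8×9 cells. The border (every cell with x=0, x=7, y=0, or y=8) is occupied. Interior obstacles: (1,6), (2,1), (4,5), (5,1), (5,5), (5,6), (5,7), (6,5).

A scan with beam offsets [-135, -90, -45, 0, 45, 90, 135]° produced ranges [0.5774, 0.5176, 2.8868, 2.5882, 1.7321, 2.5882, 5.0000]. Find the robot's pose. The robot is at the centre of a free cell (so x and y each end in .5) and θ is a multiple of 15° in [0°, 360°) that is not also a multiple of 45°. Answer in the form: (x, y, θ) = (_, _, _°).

(x, y, θ) = (3.5, 5.5, 105°)

Enumerate (i+0.5, j+0.5, θ) over the 34 free cells and 16 admissible headings. For each, cast all 7 beams and compare to the given ranges.
  (5.5, 4.5, 15°): beam 1 = 4.0415 ≠ 0.5774 ✗
  (1.5, 5.5, 75°): beam 1 = 5.1962 ≠ 0.5774 ✗
  (2.5, 4.5, 150°): beam 1 = 1.9319 ≠ 0.5774 ✗
  …
  (3.5, 5.5, 105°): r_1=0.5774, r_2=0.5176, r_3=2.8868, r_4=2.5882, r_5=1.7321, r_6=2.5882, r_7=5.0000 — all match ✓
Unique over the lattice → pose = (3.5, 5.5, 105°).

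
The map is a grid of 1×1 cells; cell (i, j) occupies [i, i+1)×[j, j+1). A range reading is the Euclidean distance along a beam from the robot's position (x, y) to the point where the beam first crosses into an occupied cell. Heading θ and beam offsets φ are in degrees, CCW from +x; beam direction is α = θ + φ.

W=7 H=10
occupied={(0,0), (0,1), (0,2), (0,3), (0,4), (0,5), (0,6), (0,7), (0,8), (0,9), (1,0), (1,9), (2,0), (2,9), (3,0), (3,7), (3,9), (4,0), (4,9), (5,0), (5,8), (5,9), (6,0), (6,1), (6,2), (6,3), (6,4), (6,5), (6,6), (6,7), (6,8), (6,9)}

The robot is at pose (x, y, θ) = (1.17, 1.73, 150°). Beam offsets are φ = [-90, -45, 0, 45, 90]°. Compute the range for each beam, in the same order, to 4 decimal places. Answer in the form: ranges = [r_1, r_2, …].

ranges = [7.6600, 0.6568, 0.1963, 0.1760, 0.3400]

beam 1: φ=-90°, α=60°
  cosα=0.5000 sinα=0.8660 | (1,1) | tMaxX 1.6600 tMaxY 0.3118 | tΔX 2.0000 tΔY 1.1547
    t=0.3118 [y] (1,2)
    t=1.4665 [y] (1,3)
    t=1.6600 [x] (2,3)
    t=2.6212 [y] (2,4)
    t=3.6600 [x] (3,4)
    t=3.7759 [y] (3,5)
    t=4.9306 [y] (3,6)
    t=5.6600 [x] (4,6)
    t=6.0853 [y] (4,7)
    t=7.2400 [y] (4,8)
    t=7.6600 [x] (5,8) — stop
  → r_1 = 7.6600
beam 2: φ=-45°, α=105°
  cosα=-0.2588 sinα=0.9659 | (1,1) | tMaxX 0.6568 tMaxY 0.2795 | tΔX 3.8637 tΔY 1.0353
    t=0.2795 [y] (1,2)
    t=0.6568 [x] (0,2) — stop
  → r_2 = 0.6568
beam 3: φ=0°, α=150°
  cosα=-0.8660 sinα=0.5000 | (1,1) | tMaxX 0.1963 tMaxY 0.5400 | tΔX 1.1547 tΔY 2.0000
    t=0.1963 [x] (0,1) — stop
  → r_3 = 0.1963
beam 4: φ=45°, α=195°
  cosα=-0.9659 sinα=-0.2588 | (1,1) | tMaxX 0.1760 tMaxY 2.8205 | tΔX 1.0353 tΔY 3.8637
    t=0.1760 [x] (0,1) — stop
  → r_4 = 0.1760
beam 5: φ=90°, α=240°
  cosα=-0.5000 sinα=-0.8660 | (1,1) | tMaxX 0.3400 tMaxY 0.8429 | tΔX 2.0000 tΔY 1.1547
    t=0.3400 [x] (0,1) — stop
  → r_5 = 0.3400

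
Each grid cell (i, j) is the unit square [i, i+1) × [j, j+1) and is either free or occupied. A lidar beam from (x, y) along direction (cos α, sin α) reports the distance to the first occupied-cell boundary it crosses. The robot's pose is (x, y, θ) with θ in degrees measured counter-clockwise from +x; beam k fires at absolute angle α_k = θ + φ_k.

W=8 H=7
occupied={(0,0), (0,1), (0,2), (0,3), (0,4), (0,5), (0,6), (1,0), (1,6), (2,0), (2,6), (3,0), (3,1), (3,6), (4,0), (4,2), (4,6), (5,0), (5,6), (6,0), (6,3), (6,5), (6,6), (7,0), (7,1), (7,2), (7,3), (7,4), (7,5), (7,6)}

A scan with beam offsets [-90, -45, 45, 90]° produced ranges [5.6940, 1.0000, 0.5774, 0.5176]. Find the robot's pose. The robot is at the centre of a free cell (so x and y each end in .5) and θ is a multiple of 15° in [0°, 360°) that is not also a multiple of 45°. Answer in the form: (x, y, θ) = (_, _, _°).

(x, y, θ) = (1.5, 5.5, 75°)

Enumerate (i+0.5, j+0.5, θ) over the 26 free cells and 16 admissible headings. For each, cast all 4 beams and compare to the given ranges.
  (3.5, 5.5, 60°): beam 1 = 3.0000 ≠ 5.6940 ✗
  (1.5, 2.5, 165°): beam 1 = 3.6235 ≠ 5.6940 ✗
  (4.5, 3.5, 165°): beam 1 = 2.5882 ≠ 5.6940 ✗
  (3.5, 4.5, 210°): beam 1 = 1.7321 ≠ 5.6940 ✗
  …
  (1.5, 5.5, 75°): r_1=5.6940, r_2=1.0000, r_3=0.5774, r_4=0.5176 — all match ✓
Only this pose fits every beam.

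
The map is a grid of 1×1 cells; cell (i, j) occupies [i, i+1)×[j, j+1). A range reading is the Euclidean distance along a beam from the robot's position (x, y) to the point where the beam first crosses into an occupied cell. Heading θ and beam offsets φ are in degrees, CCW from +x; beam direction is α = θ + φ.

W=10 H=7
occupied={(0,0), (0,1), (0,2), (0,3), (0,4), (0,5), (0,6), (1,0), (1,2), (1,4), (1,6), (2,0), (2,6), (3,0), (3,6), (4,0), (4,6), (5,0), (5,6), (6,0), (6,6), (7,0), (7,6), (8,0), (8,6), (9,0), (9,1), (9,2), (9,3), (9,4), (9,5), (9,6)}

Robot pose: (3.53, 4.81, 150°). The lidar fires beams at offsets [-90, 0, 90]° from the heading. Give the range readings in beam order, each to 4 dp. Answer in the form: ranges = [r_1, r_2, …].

ranges = [1.3741, 2.3800, 3.0600]

beam 1: φ=-90°, α=60°
  cosα=0.5000 sinα=0.8660 | (3,4) | tMaxX 0.9400 tMaxY 0.2194 | tΔX 2.0000 tΔY 1.1547
    t=0.2194 [y] (3,5)
    t=0.9400 [x] (4,5)
    t=1.3741 [y] (4,6) — stop
  → r_1 = 1.3741
beam 2: φ=0°, α=150°
  cosα=-0.8660 sinα=0.5000 | (3,4) | tMaxX 0.6120 tMaxY 0.3800 | tΔX 1.1547 tΔY 2.0000
    t=0.3800 [y] (3,5)
    t=0.6120 [x] (2,5)
    t=1.7667 [x] (1,5)
    t=2.3800 [y] (1,6) — stop
  → r_2 = 2.3800
beam 3: φ=90°, α=240°
  cosα=-0.5000 sinα=-0.8660 | (3,4) | tMaxX 1.0600 tMaxY 0.9353 | tΔX 2.0000 tΔY 1.1547
    t=0.9353 [y] (3,3)
    t=1.0600 [x] (2,3)
    t=2.0900 [y] (2,2)
    t=3.0600 [x] (1,2) — stop
  → r_3 = 3.0600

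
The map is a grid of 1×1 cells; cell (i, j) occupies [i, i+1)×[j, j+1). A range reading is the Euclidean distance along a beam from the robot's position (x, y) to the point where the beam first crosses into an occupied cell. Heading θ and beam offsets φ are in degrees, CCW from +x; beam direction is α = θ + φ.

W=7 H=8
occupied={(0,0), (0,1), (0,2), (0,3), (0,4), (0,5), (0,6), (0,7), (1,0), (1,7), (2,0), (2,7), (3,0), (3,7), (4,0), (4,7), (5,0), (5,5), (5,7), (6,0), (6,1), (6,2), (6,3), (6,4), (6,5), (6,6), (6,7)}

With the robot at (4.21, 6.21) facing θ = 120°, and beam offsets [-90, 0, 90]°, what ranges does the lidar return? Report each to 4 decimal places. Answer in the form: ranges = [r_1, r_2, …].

beam 1: φ=-90°, α=30°
  d=(0.8660,0.5000)  start (4,6)  tX=0.9122 tY=1.5800  stride 1/|dx|=1.1547 1/|dy|=2.0000
    cross x-line → (5,6), t=0.9122
    cross y-line → (5,7), t=1.5800 (wall)
  → r_1 = 1.5800
beam 2: φ=0°, α=120°
  d=(-0.5000,0.8660)  start (4,6)  tX=0.4200 tY=0.9122  stride 1/|dx|=2.0000 1/|dy|=1.1547
    cross x-line → (3,6), t=0.4200
    cross y-line → (3,7), t=0.9122 (wall)
  → r_2 = 0.9122
beam 3: φ=90°, α=210°
  d=(-0.8660,-0.5000)  start (4,6)  tX=0.2425 tY=0.4200  stride 1/|dx|=1.1547 1/|dy|=2.0000
    cross x-line → (3,6), t=0.2425
    cross y-line → (3,5), t=0.4200
    cross x-line → (2,5), t=1.3972
    cross y-line → (2,4), t=2.4200
    cross x-line → (1,4), t=2.5519
    cross x-line → (0,4), t=3.7066 (wall)
  → r_3 = 3.7066

ranges = [1.5800, 0.9122, 3.7066]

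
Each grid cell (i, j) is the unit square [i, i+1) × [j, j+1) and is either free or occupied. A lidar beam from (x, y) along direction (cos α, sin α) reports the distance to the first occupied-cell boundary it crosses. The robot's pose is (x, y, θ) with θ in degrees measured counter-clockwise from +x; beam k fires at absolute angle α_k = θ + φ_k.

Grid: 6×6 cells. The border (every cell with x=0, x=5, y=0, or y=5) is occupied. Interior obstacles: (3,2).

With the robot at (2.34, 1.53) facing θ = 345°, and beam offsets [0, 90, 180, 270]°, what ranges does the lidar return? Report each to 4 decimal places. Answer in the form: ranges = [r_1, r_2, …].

beam 1: φ=0°, α=345°
  dir = (cos 345°, sin 345°) = (0.9659, -0.2588); from cell (2,1)
  next x-line at t=0.6833, next y-line at t=2.0478; Δt_x=1.0353, Δt_y=3.8637
    x: enter (3,1) at t=0.6833
    x: enter (4,1) at t=1.7186
    y: enter (4,0) at t=2.0478 ← occupied
  → r_1 = 2.0478
beam 2: φ=90°, α=75°
  dir = (cos 75°, sin 75°) = (0.2588, 0.9659); from cell (2,1)
  next x-line at t=2.5500, next y-line at t=0.4866; Δt_x=3.8637, Δt_y=1.0353
    y: enter (2,2) at t=0.4866
    y: enter (2,3) at t=1.5219
    x: enter (3,3) at t=2.5500
    y: enter (3,4) at t=2.5571
    y: enter (3,5) at t=3.5924 ← occupied
  → r_2 = 3.5924
beam 3: φ=180°, α=165°
  dir = (cos 165°, sin 165°) = (-0.9659, 0.2588); from cell (2,1)
  next x-line at t=0.3520, next y-line at t=1.8159; Δt_x=1.0353, Δt_y=3.8637
    x: enter (1,1) at t=0.3520
    x: enter (0,1) at t=1.3873 ← occupied
  → r_3 = 1.3873
beam 4: φ=270°, α=255°
  dir = (cos 255°, sin 255°) = (-0.2588, -0.9659); from cell (2,1)
  next x-line at t=1.3137, next y-line at t=0.5487; Δt_x=3.8637, Δt_y=1.0353
    y: enter (2,0) at t=0.5487 ← occupied
  → r_4 = 0.5487

ranges = [2.0478, 3.5924, 1.3873, 0.5487]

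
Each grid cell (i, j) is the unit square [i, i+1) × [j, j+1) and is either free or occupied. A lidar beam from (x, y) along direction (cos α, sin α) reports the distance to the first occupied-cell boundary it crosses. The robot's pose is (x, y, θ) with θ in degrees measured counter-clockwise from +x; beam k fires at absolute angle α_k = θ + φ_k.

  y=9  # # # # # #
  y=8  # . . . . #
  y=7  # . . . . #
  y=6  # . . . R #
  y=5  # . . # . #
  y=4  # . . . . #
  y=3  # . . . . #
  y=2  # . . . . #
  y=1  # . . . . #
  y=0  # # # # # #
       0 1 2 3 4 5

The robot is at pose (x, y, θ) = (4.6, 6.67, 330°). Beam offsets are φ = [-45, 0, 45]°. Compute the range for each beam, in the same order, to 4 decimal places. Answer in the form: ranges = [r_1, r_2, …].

beam 1: φ=-45°, α=285°
  dir = (cos 285°, sin 285°) = (0.2588, -0.9659); from cell (4,6)
  next x-line at t=1.5455, next y-line at t=0.6936; Δt_x=3.8637, Δt_y=1.0353
    y: enter (4,5) at t=0.6936
    x: enter (5,5) at t=1.5455 ← occupied
  → r_1 = 1.5455
beam 2: φ=0°, α=330°
  dir = (cos 330°, sin 330°) = (0.8660, -0.5000); from cell (4,6)
  next x-line at t=0.4619, next y-line at t=1.3400; Δt_x=1.1547, Δt_y=2.0000
    x: enter (5,6) at t=0.4619 ← occupied
  → r_2 = 0.4619
beam 3: φ=45°, α=15°
  dir = (cos 15°, sin 15°) = (0.9659, 0.2588); from cell (4,6)
  next x-line at t=0.4141, next y-line at t=1.2750; Δt_x=1.0353, Δt_y=3.8637
    x: enter (5,6) at t=0.4141 ← occupied
  → r_3 = 0.4141

ranges = [1.5455, 0.4619, 0.4141]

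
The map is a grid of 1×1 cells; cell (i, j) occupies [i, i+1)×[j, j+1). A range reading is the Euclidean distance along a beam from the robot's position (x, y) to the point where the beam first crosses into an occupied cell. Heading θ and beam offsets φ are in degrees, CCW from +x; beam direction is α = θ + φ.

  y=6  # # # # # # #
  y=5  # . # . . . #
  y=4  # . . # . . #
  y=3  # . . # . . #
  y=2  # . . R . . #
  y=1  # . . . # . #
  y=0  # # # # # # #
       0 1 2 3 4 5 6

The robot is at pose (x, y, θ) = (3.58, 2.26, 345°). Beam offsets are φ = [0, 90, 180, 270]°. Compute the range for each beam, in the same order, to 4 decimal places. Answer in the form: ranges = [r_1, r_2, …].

ranges = [1.0046, 0.7661, 2.6710, 1.3044]

beam 1: φ=0°, α=345°
  direction (0.9659, -0.2588); cell (3,2); t to first gridline: x 0.4348, y 1.0046 (then +1.0353 / +3.8637)
    (4,2) via x @ 0.4348
    (4,1) via y @ 1.0046  # hit
  → r_1 = 1.0046
beam 2: φ=90°, α=75°
  direction (0.2588, 0.9659); cell (3,2); t to first gridline: x 1.6228, y 0.7661 (then +3.8637 / +1.0353)
    (3,3) via y @ 0.7661  # hit
  → r_2 = 0.7661
beam 3: φ=180°, α=165°
  direction (-0.9659, 0.2588); cell (3,2); t to first gridline: x 0.6005, y 2.8591 (then +1.0353 / +3.8637)
    (2,2) via x @ 0.6005
    (1,2) via x @ 1.6357
    (0,2) via x @ 2.6710  # hit
  → r_3 = 2.6710
beam 4: φ=270°, α=255°
  direction (-0.2588, -0.9659); cell (3,2); t to first gridline: x 2.2409, y 0.2692 (then +3.8637 / +1.0353)
    (3,1) via y @ 0.2692
    (3,0) via y @ 1.3044  # hit
  → r_4 = 1.3044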